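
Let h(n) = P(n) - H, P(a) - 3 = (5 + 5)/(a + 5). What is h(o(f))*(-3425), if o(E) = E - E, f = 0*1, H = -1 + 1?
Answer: -17125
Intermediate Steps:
H = 0
P(a) = 3 + 10/(5 + a) (P(a) = 3 + (5 + 5)/(a + 5) = 3 + 10/(5 + a))
f = 0
o(E) = 0
h(n) = (25 + 3*n)/(5 + n) (h(n) = (25 + 3*n)/(5 + n) - 1*0 = (25 + 3*n)/(5 + n) + 0 = (25 + 3*n)/(5 + n))
h(o(f))*(-3425) = ((25 + 3*0)/(5 + 0))*(-3425) = ((25 + 0)/5)*(-3425) = ((⅕)*25)*(-3425) = 5*(-3425) = -17125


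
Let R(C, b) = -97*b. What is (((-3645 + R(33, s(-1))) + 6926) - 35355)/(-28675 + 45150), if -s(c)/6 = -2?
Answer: -33238/16475 ≈ -2.0175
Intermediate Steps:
s(c) = 12 (s(c) = -6*(-2) = 12)
(((-3645 + R(33, s(-1))) + 6926) - 35355)/(-28675 + 45150) = (((-3645 - 97*12) + 6926) - 35355)/(-28675 + 45150) = (((-3645 - 1164) + 6926) - 35355)/16475 = ((-4809 + 6926) - 35355)*(1/16475) = (2117 - 35355)*(1/16475) = -33238*1/16475 = -33238/16475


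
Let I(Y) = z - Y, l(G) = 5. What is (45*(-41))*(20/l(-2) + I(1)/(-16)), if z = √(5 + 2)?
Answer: -119925/16 + 1845*√7/16 ≈ -7190.2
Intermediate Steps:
z = √7 ≈ 2.6458
I(Y) = √7 - Y
(45*(-41))*(20/l(-2) + I(1)/(-16)) = (45*(-41))*(20/5 + (√7 - 1*1)/(-16)) = -1845*(20*(⅕) + (√7 - 1)*(-1/16)) = -1845*(4 + (-1 + √7)*(-1/16)) = -1845*(4 + (1/16 - √7/16)) = -1845*(65/16 - √7/16) = -119925/16 + 1845*√7/16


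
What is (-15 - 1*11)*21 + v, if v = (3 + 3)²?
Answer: -510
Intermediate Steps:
v = 36 (v = 6² = 36)
(-15 - 1*11)*21 + v = (-15 - 1*11)*21 + 36 = (-15 - 11)*21 + 36 = -26*21 + 36 = -546 + 36 = -510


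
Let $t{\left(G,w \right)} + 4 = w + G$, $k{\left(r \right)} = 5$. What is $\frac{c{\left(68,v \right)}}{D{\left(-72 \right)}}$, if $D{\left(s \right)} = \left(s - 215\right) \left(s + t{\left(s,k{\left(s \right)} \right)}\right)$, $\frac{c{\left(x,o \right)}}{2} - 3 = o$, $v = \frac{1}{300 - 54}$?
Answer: $\frac{739}{5048043} \approx 0.00014639$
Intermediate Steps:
$v = \frac{1}{246} \approx 0.004065$
$c{\left(x,o \right)} = 6 + 2 o$
$t{\left(G,w \right)} = -4 + G + w$ ($t{\left(G,w \right)} = -4 + \left(w + G\right) = -4 + \left(G + w\right) = -4 + G + w$)
$D{\left(s \right)} = \left(1 + 2 s\right) \left(-215 + s\right)$ ($D{\left(s \right)} = \left(s - 215\right) \left(s + \left(-4 + s + 5\right)\right) = \left(-215 + s\right) \left(s + \left(1 + s\right)\right) = \left(-215 + s\right) \left(1 + 2 s\right) = \left(1 + 2 s\right) \left(-215 + s\right)$)
$\frac{c{\left(68,v \right)}}{D{\left(-72 \right)}} = \frac{6 + 2 \cdot \frac{1}{246}}{-215 - -30888 + 2 \left(-72\right)^{2}} = \frac{6 + \frac{1}{123}}{-215 + 30888 + 2 \cdot 5184} = \frac{739}{123 \left(-215 + 30888 + 10368\right)} = \frac{739}{123 \cdot 41041} = \frac{739}{123} \cdot \frac{1}{41041} = \frac{739}{5048043}$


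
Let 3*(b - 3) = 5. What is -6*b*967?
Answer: -27076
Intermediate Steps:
b = 14/3 (b = 3 + (⅓)*5 = 3 + 5/3 = 14/3 ≈ 4.6667)
-6*b*967 = -6*14/3*967 = -28*967 = -27076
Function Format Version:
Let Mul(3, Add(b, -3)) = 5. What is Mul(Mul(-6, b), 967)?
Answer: -27076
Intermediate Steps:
b = Rational(14, 3) (b = Add(3, Mul(Rational(1, 3), 5)) = Add(3, Rational(5, 3)) = Rational(14, 3) ≈ 4.6667)
Mul(Mul(-6, b), 967) = Mul(Mul(-6, Rational(14, 3)), 967) = Mul(-28, 967) = -27076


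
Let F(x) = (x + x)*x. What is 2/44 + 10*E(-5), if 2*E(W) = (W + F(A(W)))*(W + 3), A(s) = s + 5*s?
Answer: -394899/22 ≈ -17950.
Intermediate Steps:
A(s) = 6*s
F(x) = 2*x**2 (F(x) = (2*x)*x = 2*x**2)
E(W) = (3 + W)*(W + 72*W**2)/2 (E(W) = ((W + 2*(6*W)**2)*(W + 3))/2 = ((W + 2*(36*W**2))*(3 + W))/2 = ((W + 72*W**2)*(3 + W))/2 = ((3 + W)*(W + 72*W**2))/2 = (3 + W)*(W + 72*W**2)/2)
2/44 + 10*E(-5) = 2/44 + 10*((1/2)*(-5)*(3 + 72*(-5)**2 + 217*(-5))) = 2*(1/44) + 10*((1/2)*(-5)*(3 + 72*25 - 1085)) = 1/22 + 10*((1/2)*(-5)*(3 + 1800 - 1085)) = 1/22 + 10*((1/2)*(-5)*718) = 1/22 + 10*(-1795) = 1/22 - 17950 = -394899/22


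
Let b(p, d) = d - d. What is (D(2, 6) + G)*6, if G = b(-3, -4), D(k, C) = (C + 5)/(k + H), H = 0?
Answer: 33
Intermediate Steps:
D(k, C) = (5 + C)/k (D(k, C) = (C + 5)/(k + 0) = (5 + C)/k)
b(p, d) = 0
G = 0
(D(2, 6) + G)*6 = ((5 + 6)/2 + 0)*6 = ((½)*11 + 0)*6 = (11/2 + 0)*6 = (11/2)*6 = 33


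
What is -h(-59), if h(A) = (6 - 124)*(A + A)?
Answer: -13924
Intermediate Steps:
h(A) = -236*A
-h(-59) = -(-236)*(-59) = -1*13924 = -13924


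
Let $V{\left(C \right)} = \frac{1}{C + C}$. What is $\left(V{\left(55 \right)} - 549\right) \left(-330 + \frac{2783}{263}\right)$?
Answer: $\frac{461190793}{2630} \approx 1.7536 \cdot 10^{5}$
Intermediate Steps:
$V{\left(C \right)} = \frac{1}{2 C}$
$\left(V{\left(55 \right)} - 549\right) \left(-330 + \frac{2783}{263}\right) = \left(\frac{1}{2 \cdot 55} - 549\right) \left(-330 + \frac{2783}{263}\right) = \left(\frac{1}{2} \cdot \frac{1}{55} - 549\right) \left(-330 + 2783 \cdot \frac{1}{263}\right) = \left(\frac{1}{110} - 549\right) \left(-330 + \frac{2783}{263}\right) = \left(- \frac{60389}{110}\right) \left(- \frac{84007}{263}\right) = \frac{461190793}{2630}$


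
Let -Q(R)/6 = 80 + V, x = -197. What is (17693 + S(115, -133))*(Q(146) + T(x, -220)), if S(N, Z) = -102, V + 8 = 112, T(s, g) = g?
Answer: -23290484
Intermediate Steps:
V = 104 (V = -8 + 112 = 104)
Q(R) = -1104 (Q(R) = -6*(80 + 104) = -6*184 = -1104)
(17693 + S(115, -133))*(Q(146) + T(x, -220)) = (17693 - 102)*(-1104 - 220) = 17591*(-1324) = -23290484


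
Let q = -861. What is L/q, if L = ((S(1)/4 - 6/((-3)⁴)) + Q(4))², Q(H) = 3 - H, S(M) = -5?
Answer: -63001/10042704 ≈ -0.0062733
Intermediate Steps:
L = 63001/11664 (L = ((-5/4 - 6/((-3)⁴)) + (3 - 1*4))² = ((-5*¼ - 6/81) + (3 - 4))² = ((-5/4 - 6*1/81) - 1)² = ((-5/4 - 2/27) - 1)² = (-143/108 - 1)² = (-251/108)² = 63001/11664 ≈ 5.4013)
L/q = (63001/11664)/(-861) = (63001/11664)*(-1/861) = -63001/10042704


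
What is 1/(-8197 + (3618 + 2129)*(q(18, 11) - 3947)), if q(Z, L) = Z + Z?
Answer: -1/22484714 ≈ -4.4475e-8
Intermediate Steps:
q(Z, L) = 2*Z
1/(-8197 + (3618 + 2129)*(q(18, 11) - 3947)) = 1/(-8197 + (3618 + 2129)*(2*18 - 3947)) = 1/(-8197 + 5747*(36 - 3947)) = 1/(-8197 + 5747*(-3911)) = 1/(-8197 - 22476517) = 1/(-22484714) = -1/22484714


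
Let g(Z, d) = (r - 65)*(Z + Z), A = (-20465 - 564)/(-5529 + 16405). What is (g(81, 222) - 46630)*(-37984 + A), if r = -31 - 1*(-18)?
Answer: 12242429840229/5438 ≈ 2.2513e+9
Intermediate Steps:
r = -13 (r = -31 + 18 = -13)
A = -21029/10876 ≈ -1.9335
g(Z, d) = -156*Z (g(Z, d) = (-13 - 65)*(Z + Z) = -156*Z)
(g(81, 222) - 46630)*(-37984 + A) = (-156*81 - 46630)*(-37984 - 21029/10876) = (-12636 - 46630)*(-413135013/10876) = -59266*(-413135013/10876) = 12242429840229/5438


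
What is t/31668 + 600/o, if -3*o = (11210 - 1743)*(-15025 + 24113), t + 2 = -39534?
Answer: -15185625419/12163353072 ≈ -1.2485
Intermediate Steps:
t = -39536 (t = -2 - 39534 = -39536)
o = -86036096/3 (o = -(11210 - 1743)*(-15025 + 24113)/3 = -9467*9088/3 = -⅓*86036096 = -86036096/3 ≈ -2.8679e+7)
t/31668 + 600/o = -39536/31668 + 600/(-86036096/3) = -39536*1/31668 + 600*(-3/86036096) = -1412/1131 - 225/10754512 = -15185625419/12163353072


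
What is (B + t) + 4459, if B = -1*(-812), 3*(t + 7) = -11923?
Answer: 3869/3 ≈ 1289.7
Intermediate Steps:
t = -11944/3 (t = -7 + (⅓)*(-11923) = -7 - 11923/3 = -11944/3 ≈ -3981.3)
B = 812
(B + t) + 4459 = (812 - 11944/3) + 4459 = -9508/3 + 4459 = 3869/3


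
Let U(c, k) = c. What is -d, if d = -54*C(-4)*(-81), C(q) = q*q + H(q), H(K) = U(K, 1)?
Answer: -52488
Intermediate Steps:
H(K) = K
C(q) = q + q**2 (C(q) = q*q + q = q**2 + q = q + q**2)
d = 52488 (d = -(-216)*(1 - 4)*(-81) = -(-216)*(-3)*(-81) = -54*12*(-81) = -648*(-81) = 52488)
-d = -1*52488 = -52488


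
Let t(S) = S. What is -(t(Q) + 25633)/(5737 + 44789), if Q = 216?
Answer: -25849/50526 ≈ -0.51160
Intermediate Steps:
-(t(Q) + 25633)/(5737 + 44789) = -(216 + 25633)/(5737 + 44789) = -25849/50526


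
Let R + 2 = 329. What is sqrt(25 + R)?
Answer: 4*sqrt(22) ≈ 18.762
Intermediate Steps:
R = 327 (R = -2 + 329 = 327)
sqrt(25 + R) = sqrt(25 + 327) = sqrt(352) = 4*sqrt(22)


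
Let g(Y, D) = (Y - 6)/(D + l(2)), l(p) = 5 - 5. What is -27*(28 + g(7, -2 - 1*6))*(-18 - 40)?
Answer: 174609/4 ≈ 43652.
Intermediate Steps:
l(p) = 0
g(Y, D) = (-6 + Y)/D (g(Y, D) = (Y - 6)/(D + 0) = (-6 + Y)/D)
-27*(28 + g(7, -2 - 1*6))*(-18 - 40) = -27*(28 + (-6 + 7)/(-2 - 1*6))*(-18 - 40) = -27*(28 + 1/(-2 - 6))*(-58) = -27*(28 + 1/(-8))*(-58) = -27*(28 - ⅛*1)*(-58) = -27*(28 - ⅛)*(-58) = -6021*(-58)/8 = -27*(-6467/4) = 174609/4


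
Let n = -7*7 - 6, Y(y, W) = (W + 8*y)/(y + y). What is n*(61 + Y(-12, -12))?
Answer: -7205/2 ≈ -3602.5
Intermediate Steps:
Y(y, W) = (W + 8*y)/(2*y) (Y(y, W) = (W + 8*y)/((2*y)) = (W + 8*y)*(1/(2*y)) = (W + 8*y)/(2*y))
n = -55 (n = -49 - 6 = -55)
n*(61 + Y(-12, -12)) = -55*(61 + (4 + (½)*(-12)/(-12))) = -55*(61 + (4 + (½)*(-12)*(-1/12))) = -55*(61 + (4 + ½)) = -55*(61 + 9/2) = -55*131/2 = -7205/2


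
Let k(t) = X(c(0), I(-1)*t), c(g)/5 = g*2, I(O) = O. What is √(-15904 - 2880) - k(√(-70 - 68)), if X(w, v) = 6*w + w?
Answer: 4*I*√1174 ≈ 137.05*I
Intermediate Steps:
c(g) = 10*g (c(g) = 5*(g*2) = 5*(2*g) = 10*g)
X(w, v) = 7*w
k(t) = 0 (k(t) = 7*(10*0) = 7*0 = 0)
√(-15904 - 2880) - k(√(-70 - 68)) = √(-15904 - 2880) - 1*0 = √(-18784) + 0 = 4*I*√1174 + 0 = 4*I*√1174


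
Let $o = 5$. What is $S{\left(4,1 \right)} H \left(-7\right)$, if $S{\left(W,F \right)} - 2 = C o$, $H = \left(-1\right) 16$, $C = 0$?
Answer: $224$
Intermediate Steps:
$H = -16$
$S{\left(W,F \right)} = 2$ ($S{\left(W,F \right)} = 2 + 0 \cdot 5 = 2 + 0 = 2$)
$S{\left(4,1 \right)} H \left(-7\right) = 2 \left(-16\right) \left(-7\right) = \left(-32\right) \left(-7\right) = 224$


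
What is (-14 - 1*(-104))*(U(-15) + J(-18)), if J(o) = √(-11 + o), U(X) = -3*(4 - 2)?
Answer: -540 + 90*I*√29 ≈ -540.0 + 484.67*I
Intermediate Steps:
U(X) = -6 (U(X) = -3*2 = -6)
(-14 - 1*(-104))*(U(-15) + J(-18)) = (-14 - 1*(-104))*(-6 + √(-11 - 18)) = (-14 + 104)*(-6 + √(-29)) = 90*(-6 + I*√29) = -540 + 90*I*√29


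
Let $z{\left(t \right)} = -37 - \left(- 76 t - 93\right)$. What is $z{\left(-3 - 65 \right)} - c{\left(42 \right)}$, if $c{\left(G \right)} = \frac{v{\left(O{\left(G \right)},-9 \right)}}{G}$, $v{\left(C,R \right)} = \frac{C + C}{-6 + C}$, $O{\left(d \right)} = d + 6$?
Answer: $- \frac{751472}{147} \approx -5112.1$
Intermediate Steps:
$O{\left(d \right)} = 6 + d$
$v{\left(C,R \right)} = \frac{2 C}{-6 + C}$
$c{\left(G \right)} = \frac{2 \left(6 + G\right)}{G^{2}}$ ($c{\left(G \right)} = \frac{2 \left(6 + G\right) \frac{1}{-6 + \left(6 + G\right)}}{G} = \frac{2 \left(6 + G\right) \frac{1}{G}}{G} = \frac{2 \frac{1}{G} \left(6 + G\right)}{G} = \frac{2 \left(6 + G\right)}{G^{2}}$)
$z{\left(t \right)} = 56 + 76 t$ ($z{\left(t \right)} = -37 - \left(-93 - 76 t\right) = -37 + \left(93 + 76 t\right) = 56 + 76 t$)
$z{\left(-3 - 65 \right)} - c{\left(42 \right)} = \left(56 + 76 \left(-3 - 65\right)\right) - \frac{2 \left(6 + 42\right)}{1764} = \left(56 + 76 \left(-3 - 65\right)\right) - 2 \cdot \frac{1}{1764} \cdot 48 = \left(56 + 76 \left(-68\right)\right) - \frac{8}{147} = \left(56 - 5168\right) - \frac{8}{147} = -5112 - \frac{8}{147} = - \frac{751472}{147}$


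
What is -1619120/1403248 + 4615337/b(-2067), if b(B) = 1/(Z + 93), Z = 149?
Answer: 97956493919267/87703 ≈ 1.1169e+9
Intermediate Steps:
b(B) = 1/242 (b(B) = 1/(149 + 93) = 1/242)
-1619120/1403248 + 4615337/b(-2067) = -1619120/1403248 + 4615337/(1/242) = -1619120*1/1403248 + 4615337*242 = -101195/87703 + 1116911554 = 97956493919267/87703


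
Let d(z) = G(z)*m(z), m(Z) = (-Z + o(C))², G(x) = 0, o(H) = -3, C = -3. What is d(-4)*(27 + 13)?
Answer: 0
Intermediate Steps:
m(Z) = (-3 - Z)² (m(Z) = (-Z - 3)² = (-3 - Z)²)
d(z) = 0 (d(z) = 0*(3 + z)² = 0)
d(-4)*(27 + 13) = 0*(27 + 13) = 0*40 = 0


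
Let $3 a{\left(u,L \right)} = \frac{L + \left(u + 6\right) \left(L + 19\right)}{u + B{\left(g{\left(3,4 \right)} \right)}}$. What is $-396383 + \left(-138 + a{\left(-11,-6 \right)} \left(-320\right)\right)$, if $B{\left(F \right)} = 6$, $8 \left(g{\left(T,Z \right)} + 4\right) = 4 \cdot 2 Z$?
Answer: $- \frac{1194107}{3} \approx -3.9804 \cdot 10^{5}$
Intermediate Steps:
$g{\left(T,Z \right)} = -4 + Z$ ($g{\left(T,Z \right)} = -4 + \frac{4 \cdot 2 Z}{8} = -4 + \frac{8 Z}{8} = -4 + Z$)
$a{\left(u,L \right)} = \frac{L + \left(6 + u\right) \left(19 + L\right)}{3 \left(6 + u\right)}$ ($a{\left(u,L \right)} = \frac{\left(L + \left(u + 6\right) \left(L + 19\right)\right) \frac{1}{u + 6}}{3} = \frac{\left(L + \left(6 + u\right) \left(19 + L\right)\right) \frac{1}{6 + u}}{3} = \frac{\frac{1}{6 + u} \left(L + \left(6 + u\right) \left(19 + L\right)\right)}{3} = \frac{L + \left(6 + u\right) \left(19 + L\right)}{3 \left(6 + u\right)}$)
$-396383 + \left(-138 + a{\left(-11,-6 \right)} \left(-320\right)\right) = -396383 + \left(-138 + \frac{114 + 7 \left(-6\right) + 19 \left(-11\right) - -66}{3 \left(6 - 11\right)} \left(-320\right)\right) = -396383 + \left(-138 + \frac{114 - 42 - 209 + 66}{3 \left(-5\right)} \left(-320\right)\right) = -396383 + \left(-138 + \frac{1}{3} \left(- \frac{1}{5}\right) \left(-71\right) \left(-320\right)\right) = -396383 + \left(-138 + \frac{71}{15} \left(-320\right)\right) = -396383 - \frac{4958}{3} = - \frac{1194107}{3}$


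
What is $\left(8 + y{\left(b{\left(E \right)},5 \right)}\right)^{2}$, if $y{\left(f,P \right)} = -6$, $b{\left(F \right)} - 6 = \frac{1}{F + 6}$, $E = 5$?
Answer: $4$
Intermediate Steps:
$b{\left(F \right)} = 6 + \frac{1}{6 + F}$ ($b{\left(F \right)} = 6 + \frac{1}{F + 6} = 6 + \frac{1}{6 + F}$)
$\left(8 + y{\left(b{\left(E \right)},5 \right)}\right)^{2} = \left(8 - 6\right)^{2} = 2^{2} = 4$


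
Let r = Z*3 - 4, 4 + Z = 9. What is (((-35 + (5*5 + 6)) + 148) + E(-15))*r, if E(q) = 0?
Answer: 1584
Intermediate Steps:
Z = 5 (Z = -4 + 9 = 5)
r = 11 (r = 5*3 - 4 = 15 - 4 = 11)
(((-35 + (5*5 + 6)) + 148) + E(-15))*r = (((-35 + (5*5 + 6)) + 148) + 0)*11 = (((-35 + (25 + 6)) + 148) + 0)*11 = (((-35 + 31) + 148) + 0)*11 = ((-4 + 148) + 0)*11 = (144 + 0)*11 = 144*11 = 1584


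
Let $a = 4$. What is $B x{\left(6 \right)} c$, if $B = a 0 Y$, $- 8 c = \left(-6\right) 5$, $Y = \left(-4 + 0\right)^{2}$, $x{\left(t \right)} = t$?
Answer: $0$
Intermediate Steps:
$Y = 16$ ($Y = \left(-4\right)^{2} = 16$)
$c = \frac{15}{4}$ ($c = - \frac{\left(-6\right) 5}{8} = \left(- \frac{1}{8}\right) \left(-30\right) = \frac{15}{4} \approx 3.75$)
$B = 0$ ($B = 4 \cdot 0 \cdot 16 = 0 \cdot 16 = 0$)
$B x{\left(6 \right)} c = 0 \cdot 6 \cdot \frac{15}{4} = 0 \cdot \frac{15}{4} = 0$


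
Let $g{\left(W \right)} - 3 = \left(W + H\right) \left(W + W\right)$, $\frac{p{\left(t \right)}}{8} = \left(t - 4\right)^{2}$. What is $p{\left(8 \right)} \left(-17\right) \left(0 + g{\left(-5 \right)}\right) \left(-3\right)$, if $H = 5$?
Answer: $19584$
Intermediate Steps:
$p{\left(t \right)} = 8 \left(-4 + t\right)^{2}$ ($p{\left(t \right)} = 8 \left(t - 4\right)^{2} = 8 \left(-4 + t\right)^{2}$)
$g{\left(W \right)} = 3 + 2 W \left(5 + W\right)$ ($g{\left(W \right)} = 3 + \left(W + 5\right) \left(W + W\right) = 3 + \left(5 + W\right) 2 W = 3 + 2 W \left(5 + W\right)$)
$p{\left(8 \right)} \left(-17\right) \left(0 + g{\left(-5 \right)}\right) \left(-3\right) = 8 \left(-4 + 8\right)^{2} \left(-17\right) \left(0 + \left(3 + 2 \left(-5\right)^{2} + 10 \left(-5\right)\right)\right) \left(-3\right) = 8 \cdot 4^{2} \left(-17\right) \left(0 + \left(3 + 2 \cdot 25 - 50\right)\right) \left(-3\right) = 8 \cdot 16 \left(-17\right) \left(0 + \left(3 + 50 - 50\right)\right) \left(-3\right) = 128 \left(-17\right) \left(0 + 3\right) \left(-3\right) = - 2176 \cdot 3 \left(-3\right) = \left(-2176\right) \left(-9\right) = 19584$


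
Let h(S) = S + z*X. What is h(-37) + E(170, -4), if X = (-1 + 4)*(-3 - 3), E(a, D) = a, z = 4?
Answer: 61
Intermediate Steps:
X = -18 (X = 3*(-6) = -18)
h(S) = -72 + S (h(S) = S + 4*(-18) = S - 72 = -72 + S)
h(-37) + E(170, -4) = (-72 - 37) + 170 = -109 + 170 = 61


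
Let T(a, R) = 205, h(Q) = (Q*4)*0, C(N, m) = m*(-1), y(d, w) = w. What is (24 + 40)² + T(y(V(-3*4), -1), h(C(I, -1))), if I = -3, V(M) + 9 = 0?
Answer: 4301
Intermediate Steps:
V(M) = -9 (V(M) = -9 + 0 = -9)
C(N, m) = -m
h(Q) = 0 (h(Q) = (4*Q)*0 = 0)
(24 + 40)² + T(y(V(-3*4), -1), h(C(I, -1))) = (24 + 40)² + 205 = 64² + 205 = 4096 + 205 = 4301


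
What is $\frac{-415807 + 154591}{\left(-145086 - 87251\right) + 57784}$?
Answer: $\frac{261216}{174553} \approx 1.4965$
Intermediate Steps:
$\frac{-415807 + 154591}{\left(-145086 - 87251\right) + 57784} = - \frac{261216}{\left(-145086 - 87251\right) + 57784} = - \frac{261216}{-232337 + 57784} = - \frac{261216}{-174553} = \left(-261216\right) \left(- \frac{1}{174553}\right) = \frac{261216}{174553}$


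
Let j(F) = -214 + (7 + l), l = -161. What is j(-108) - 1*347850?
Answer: -348218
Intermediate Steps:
j(F) = -368 (j(F) = -214 + (7 - 161) = -214 - 154 = -368)
j(-108) - 1*347850 = -368 - 1*347850 = -368 - 347850 = -348218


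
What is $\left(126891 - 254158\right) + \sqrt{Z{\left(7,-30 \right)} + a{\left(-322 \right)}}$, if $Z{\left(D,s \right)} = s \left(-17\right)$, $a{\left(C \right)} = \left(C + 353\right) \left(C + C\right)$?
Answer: $-127267 + i \sqrt{19454} \approx -1.2727 \cdot 10^{5} + 139.48 i$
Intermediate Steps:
$a{\left(C \right)} = 2 C \left(353 + C\right)$ ($a{\left(C \right)} = \left(353 + C\right) 2 C = 2 C \left(353 + C\right)$)
$Z{\left(D,s \right)} = - 17 s$
$\left(126891 - 254158\right) + \sqrt{Z{\left(7,-30 \right)} + a{\left(-322 \right)}} = \left(126891 - 254158\right) + \sqrt{\left(-17\right) \left(-30\right) + 2 \left(-322\right) \left(353 - 322\right)} = -127267 + \sqrt{510 + 2 \left(-322\right) 31} = -127267 + \sqrt{510 - 19964} = -127267 + \sqrt{-19454} = -127267 + i \sqrt{19454}$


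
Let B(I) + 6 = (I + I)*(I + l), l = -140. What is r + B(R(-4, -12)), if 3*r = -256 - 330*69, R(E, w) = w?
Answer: -12100/3 ≈ -4033.3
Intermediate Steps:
B(I) = -6 + 2*I*(-140 + I) (B(I) = -6 + (I + I)*(I - 140) = -6 + (2*I)*(-140 + I) = -6 + 2*I*(-140 + I))
r = -23026/3 (r = (-256 - 330*69)/3 = (-256 - 22770)/3 = (1/3)*(-23026) = -23026/3 ≈ -7675.3)
r + B(R(-4, -12)) = -23026/3 + (-6 - 280*(-12) + 2*(-12)**2) = -23026/3 + (-6 + 3360 + 2*144) = -23026/3 + (-6 + 3360 + 288) = -23026/3 + 3642 = -12100/3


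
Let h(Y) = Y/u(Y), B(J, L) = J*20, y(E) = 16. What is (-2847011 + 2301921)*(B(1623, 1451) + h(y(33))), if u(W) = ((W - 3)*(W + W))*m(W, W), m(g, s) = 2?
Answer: -35387263765/2 ≈ -1.7694e+10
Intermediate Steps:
u(W) = 4*W*(-3 + W) (u(W) = ((W - 3)*(W + W))*2 = ((-3 + W)*(2*W))*2 = (2*W*(-3 + W))*2 = 4*W*(-3 + W))
B(J, L) = 20*J
h(Y) = 1/(4*(-3 + Y)) (h(Y) = Y/((4*Y*(-3 + Y))) = Y*(1/(4*Y*(-3 + Y))) = 1/(4*(-3 + Y)))
(-2847011 + 2301921)*(B(1623, 1451) + h(y(33))) = (-2847011 + 2301921)*(20*1623 + 1/(4*(-3 + 16))) = -545090*(32460 + (¼)/13) = -545090*(32460 + (¼)*(1/13)) = -545090*(32460 + 1/52) = -545090*1687921/52 = -35387263765/2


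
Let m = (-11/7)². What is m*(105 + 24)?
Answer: 15609/49 ≈ 318.55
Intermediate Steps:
m = 121/49 (m = (-11*⅐)² = (-11/7)² = 121/49 ≈ 2.4694)
m*(105 + 24) = 121*(105 + 24)/49 = (121/49)*129 = 15609/49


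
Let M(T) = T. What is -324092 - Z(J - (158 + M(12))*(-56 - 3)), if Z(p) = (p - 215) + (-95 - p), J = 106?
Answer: -323782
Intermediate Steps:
Z(p) = -310 (Z(p) = (-215 + p) + (-95 - p) = -310)
-324092 - Z(J - (158 + M(12))*(-56 - 3)) = -324092 - 1*(-310) = -324092 + 310 = -323782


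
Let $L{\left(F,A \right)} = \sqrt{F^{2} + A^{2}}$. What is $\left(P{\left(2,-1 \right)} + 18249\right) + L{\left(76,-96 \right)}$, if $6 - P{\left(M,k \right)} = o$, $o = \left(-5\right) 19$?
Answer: $18350 + 4 \sqrt{937} \approx 18472.0$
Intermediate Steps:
$L{\left(F,A \right)} = \sqrt{A^{2} + F^{2}}$
$o = -95$
$P{\left(M,k \right)} = 101$ ($P{\left(M,k \right)} = 6 - -95 = 6 + 95 = 101$)
$\left(P{\left(2,-1 \right)} + 18249\right) + L{\left(76,-96 \right)} = \left(101 + 18249\right) + \sqrt{\left(-96\right)^{2} + 76^{2}} = 18350 + \sqrt{9216 + 5776} = 18350 + \sqrt{14992} = 18350 + 4 \sqrt{937}$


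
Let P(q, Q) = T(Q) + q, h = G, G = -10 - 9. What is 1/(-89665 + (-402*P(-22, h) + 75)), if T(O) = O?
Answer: -1/73108 ≈ -1.3678e-5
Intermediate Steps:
G = -19
h = -19
P(q, Q) = Q + q
1/(-89665 + (-402*P(-22, h) + 75)) = 1/(-89665 + (-402*(-19 - 22) + 75)) = 1/(-89665 + (-402*(-41) + 75)) = 1/(-89665 + (16482 + 75)) = 1/(-89665 + 16557) = 1/(-73108) = -1/73108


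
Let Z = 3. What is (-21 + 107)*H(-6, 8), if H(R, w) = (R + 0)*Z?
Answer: -1548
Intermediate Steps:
H(R, w) = 3*R (H(R, w) = (R + 0)*3 = R*3 = 3*R)
(-21 + 107)*H(-6, 8) = (-21 + 107)*(3*(-6)) = 86*(-18) = -1548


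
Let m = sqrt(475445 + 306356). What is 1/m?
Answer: sqrt(781801)/781801 ≈ 0.0011310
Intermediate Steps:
m = sqrt(781801) ≈ 884.20
1/m = 1/(sqrt(781801)) = sqrt(781801)/781801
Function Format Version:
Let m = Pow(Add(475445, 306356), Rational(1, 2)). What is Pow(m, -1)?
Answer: Mul(Rational(1, 781801), Pow(781801, Rational(1, 2))) ≈ 0.0011310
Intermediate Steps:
m = Pow(781801, Rational(1, 2)) ≈ 884.20
Pow(m, -1) = Pow(Pow(781801, Rational(1, 2)), -1) = Mul(Rational(1, 781801), Pow(781801, Rational(1, 2)))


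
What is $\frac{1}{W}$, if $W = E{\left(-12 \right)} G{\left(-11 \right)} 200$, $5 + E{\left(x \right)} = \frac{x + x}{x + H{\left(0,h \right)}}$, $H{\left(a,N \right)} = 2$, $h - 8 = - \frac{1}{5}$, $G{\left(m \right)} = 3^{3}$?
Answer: $- \frac{1}{14040} \approx -7.1225 \cdot 10^{-5}$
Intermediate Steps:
$G{\left(m \right)} = 27$
$h = \frac{39}{5}$ ($h = 8 - \frac{1}{5} = \frac{39}{5} \approx 7.8$)
$E{\left(x \right)} = -5 + \frac{2 x}{2 + x}$ ($E{\left(x \right)} = -5 + \frac{x + x}{x + 2} = -5 + \frac{2 x}{2 + x}$)
$W = -14040$ ($W = \frac{-10 - -36}{2 - 12} \cdot 27 \cdot 200 = \frac{-10 + 36}{-10} \cdot 27 \cdot 200 = \left(- \frac{1}{10}\right) 26 \cdot 27 \cdot 200 = \left(- \frac{13}{5}\right) 27 \cdot 200 = \left(- \frac{351}{5}\right) 200 = -14040$)
$\frac{1}{W} = \frac{1}{-14040} = - \frac{1}{14040}$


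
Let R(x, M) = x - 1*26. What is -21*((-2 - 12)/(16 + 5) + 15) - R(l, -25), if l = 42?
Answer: -317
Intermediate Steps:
R(x, M) = -26 + x (R(x, M) = x - 26 = -26 + x)
-21*((-2 - 12)/(16 + 5) + 15) - R(l, -25) = -21*((-2 - 12)/(16 + 5) + 15) - (-26 + 42) = -21*(-14/21 + 15) - 1*16 = -21*(-14*1/21 + 15) - 16 = -21*(-2/3 + 15) - 16 = -21*43/3 - 16 = -301 - 16 = -317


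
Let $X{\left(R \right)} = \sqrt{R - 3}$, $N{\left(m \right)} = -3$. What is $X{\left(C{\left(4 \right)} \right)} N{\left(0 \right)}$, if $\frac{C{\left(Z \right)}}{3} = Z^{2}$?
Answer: $- 9 \sqrt{5} \approx -20.125$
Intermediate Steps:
$C{\left(Z \right)} = 3 Z^{2}$
$X{\left(R \right)} = \sqrt{-3 + R}$
$X{\left(C{\left(4 \right)} \right)} N{\left(0 \right)} = \sqrt{-3 + 3 \cdot 4^{2}} \left(-3\right) = \sqrt{-3 + 3 \cdot 16} \left(-3\right) = \sqrt{-3 + 48} \left(-3\right) = \sqrt{45} \left(-3\right) = 3 \sqrt{5} \left(-3\right) = - 9 \sqrt{5}$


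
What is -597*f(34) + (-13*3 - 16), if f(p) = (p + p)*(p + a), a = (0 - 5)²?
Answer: -2395219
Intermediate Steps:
a = 25 (a = (-5)² = 25)
f(p) = 2*p*(25 + p) (f(p) = (p + p)*(p + 25) = (2*p)*(25 + p) = 2*p*(25 + p))
-597*f(34) + (-13*3 - 16) = -1194*34*(25 + 34) + (-13*3 - 16) = -1194*34*59 + (-39 - 16) = -597*4012 - 55 = -2395164 - 55 = -2395219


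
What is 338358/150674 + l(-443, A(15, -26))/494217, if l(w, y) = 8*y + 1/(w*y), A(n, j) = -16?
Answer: 65840821617617/29322919066928 ≈ 2.2454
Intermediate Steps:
l(w, y) = 8*y + 1/(w*y)
338358/150674 + l(-443, A(15, -26))/494217 = 338358/150674 + (8*(-16) + 1/(-443*(-16)))/494217 = 338358*(1/150674) + (-128 - 1/443*(-1/16))*(1/494217) = 169179/75337 + (-128 + 1/7088)*(1/494217) = 169179/75337 - 907263/7088*1/494217 = 169179/75337 - 100807/389223344 = 65840821617617/29322919066928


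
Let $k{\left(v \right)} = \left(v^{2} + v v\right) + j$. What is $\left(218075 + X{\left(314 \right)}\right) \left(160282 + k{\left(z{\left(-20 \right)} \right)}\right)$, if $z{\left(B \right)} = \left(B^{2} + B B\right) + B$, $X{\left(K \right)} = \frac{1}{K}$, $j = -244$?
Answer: $\frac{47139870343869}{157} \approx 3.0025 \cdot 10^{11}$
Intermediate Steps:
$z{\left(B \right)} = B + 2 B^{2}$ ($z{\left(B \right)} = \left(B^{2} + B^{2}\right) + B = 2 B^{2} + B = B + 2 B^{2}$)
$k{\left(v \right)} = -244 + 2 v^{2}$ ($k{\left(v \right)} = \left(v^{2} + v v\right) - 244 = \left(v^{2} + v^{2}\right) - 244 = 2 v^{2} - 244 = -244 + 2 v^{2}$)
$\left(218075 + X{\left(314 \right)}\right) \left(160282 + k{\left(z{\left(-20 \right)} \right)}\right) = \left(218075 + \frac{1}{314}\right) \left(160282 - \left(244 - 2 \left(- 20 \left(1 + 2 \left(-20\right)\right)\right)^{2}\right)\right) = \left(218075 + \frac{1}{314}\right) \left(160282 - \left(244 - 2 \left(- 20 \left(1 - 40\right)\right)^{2}\right)\right) = \frac{68475551 \left(160282 - \left(244 - 2 \left(\left(-20\right) \left(-39\right)\right)^{2}\right)\right)}{314} = \frac{68475551 \left(160282 - \left(244 - 2 \cdot 780^{2}\right)\right)}{314} = \frac{68475551 \left(160282 + \left(-244 + 2 \cdot 608400\right)\right)}{314} = \frac{68475551 \left(160282 + \left(-244 + 1216800\right)\right)}{314} = \frac{68475551 \left(160282 + 1216556\right)}{314} = \frac{68475551}{314} \cdot 1376838 = \frac{47139870343869}{157}$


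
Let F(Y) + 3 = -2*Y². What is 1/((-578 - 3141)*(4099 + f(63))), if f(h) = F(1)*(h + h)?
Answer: -1/12901211 ≈ -7.7512e-8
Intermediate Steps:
F(Y) = -3 - 2*Y²
f(h) = -10*h (f(h) = (-3 - 2*1²)*(h + h) = (-3 - 2*1)*(2*h) = (-3 - 2)*(2*h) = -10*h)
1/((-578 - 3141)*(4099 + f(63))) = 1/((-578 - 3141)*(4099 - 10*63)) = 1/(-3719*(4099 - 630)) = 1/(-3719*3469) = 1/(-12901211) = -1/12901211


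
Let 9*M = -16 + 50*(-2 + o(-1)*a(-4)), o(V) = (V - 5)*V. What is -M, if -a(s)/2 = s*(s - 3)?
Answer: 16916/9 ≈ 1879.6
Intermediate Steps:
a(s) = -2*s*(-3 + s) (a(s) = -2*s*(s - 3) = -2*s*(-3 + s))
o(V) = V*(-5 + V) (o(V) = (-5 + V)*V = V*(-5 + V))
M = -16916/9 (M = (-16 + 50*(-2 + (-(-5 - 1))*(2*(-4)*(3 - 1*(-4)))))/9 = (-16 + 50*(-2 + (-1*(-6))*(2*(-4)*(3 + 4))))/9 = (-16 + 50*(-2 + 6*(2*(-4)*7)))/9 = (-16 + 50*(-2 + 6*(-56)))/9 = (-16 + 50*(-2 - 336))/9 = (-16 + 50*(-338))/9 = (-16 - 16900)/9 = (1/9)*(-16916) = -16916/9 ≈ -1879.6)
-M = -1*(-16916/9) = 16916/9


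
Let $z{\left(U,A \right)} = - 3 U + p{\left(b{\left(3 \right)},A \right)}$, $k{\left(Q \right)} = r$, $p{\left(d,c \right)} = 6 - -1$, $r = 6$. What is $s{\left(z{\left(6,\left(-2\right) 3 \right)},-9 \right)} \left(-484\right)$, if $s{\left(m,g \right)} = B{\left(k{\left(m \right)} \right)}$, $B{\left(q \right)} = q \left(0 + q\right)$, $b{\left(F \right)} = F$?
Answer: $-17424$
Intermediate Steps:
$p{\left(d,c \right)} = 7$ ($p{\left(d,c \right)} = 6 + 1 = 7$)
$k{\left(Q \right)} = 6$
$z{\left(U,A \right)} = 7 - 3 U$ ($z{\left(U,A \right)} = - 3 U + 7 = 7 - 3 U$)
$B{\left(q \right)} = q^{2}$ ($B{\left(q \right)} = q q = q^{2}$)
$s{\left(m,g \right)} = 36$ ($s{\left(m,g \right)} = 6^{2} = 36$)
$s{\left(z{\left(6,\left(-2\right) 3 \right)},-9 \right)} \left(-484\right) = 36 \left(-484\right) = -17424$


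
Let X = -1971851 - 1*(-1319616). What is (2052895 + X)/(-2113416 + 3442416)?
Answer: 70033/66450 ≈ 1.0539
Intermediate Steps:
X = -652235 (X = -1971851 + 1319616 = -652235)
(2052895 + X)/(-2113416 + 3442416) = (2052895 - 652235)/(-2113416 + 3442416) = 1400660/1329000 = 1400660*(1/1329000) = 70033/66450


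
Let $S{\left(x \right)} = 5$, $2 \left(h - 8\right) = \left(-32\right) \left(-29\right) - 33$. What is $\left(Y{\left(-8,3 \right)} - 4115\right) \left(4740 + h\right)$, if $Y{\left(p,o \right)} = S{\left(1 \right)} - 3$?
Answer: $- \frac{42738183}{2} \approx -2.1369 \cdot 10^{7}$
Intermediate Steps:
$h = \frac{911}{2}$ ($h = 8 + \frac{\left(-32\right) \left(-29\right) - 33}{2} = 8 + \frac{928 - 33}{2} = 8 + \frac{1}{2} \cdot 895 = 8 + \frac{895}{2} = \frac{911}{2} \approx 455.5$)
$Y{\left(p,o \right)} = 2$ ($Y{\left(p,o \right)} = 5 - 3 = 2$)
$\left(Y{\left(-8,3 \right)} - 4115\right) \left(4740 + h\right) = \left(2 - 4115\right) \left(4740 + \frac{911}{2}\right) = \left(-4113\right) \frac{10391}{2} = - \frac{42738183}{2}$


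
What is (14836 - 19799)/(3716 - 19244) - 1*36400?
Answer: -565214237/15528 ≈ -36400.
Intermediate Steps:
(14836 - 19799)/(3716 - 19244) - 1*36400 = -4963/(-15528) - 36400 = -4963*(-1/15528) - 36400 = 4963/15528 - 36400 = -565214237/15528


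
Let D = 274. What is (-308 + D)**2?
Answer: 1156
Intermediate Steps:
(-308 + D)**2 = (-308 + 274)**2 = (-34)**2 = 1156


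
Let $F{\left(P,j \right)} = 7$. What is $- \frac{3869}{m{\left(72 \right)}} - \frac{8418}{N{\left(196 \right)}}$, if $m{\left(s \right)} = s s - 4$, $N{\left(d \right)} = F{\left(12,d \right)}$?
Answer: $- \frac{6233189}{5180} \approx -1203.3$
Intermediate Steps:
$N{\left(d \right)} = 7$
$m{\left(s \right)} = -4 + s^{2}$ ($m{\left(s \right)} = s^{2} - 4 = -4 + s^{2}$)
$- \frac{3869}{m{\left(72 \right)}} - \frac{8418}{N{\left(196 \right)}} = - \frac{3869}{-4 + 72^{2}} - \frac{8418}{7} = - \frac{3869}{-4 + 5184} - \frac{8418}{7} = - \frac{3869}{5180} - \frac{8418}{7} = - \frac{6233189}{5180}$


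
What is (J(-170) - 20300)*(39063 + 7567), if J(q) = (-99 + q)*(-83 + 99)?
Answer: -1147284520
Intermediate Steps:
J(q) = -1584 + 16*q (J(q) = (-99 + q)*16 = -1584 + 16*q)
(J(-170) - 20300)*(39063 + 7567) = ((-1584 + 16*(-170)) - 20300)*(39063 + 7567) = ((-1584 - 2720) - 20300)*46630 = (-4304 - 20300)*46630 = -24604*46630 = -1147284520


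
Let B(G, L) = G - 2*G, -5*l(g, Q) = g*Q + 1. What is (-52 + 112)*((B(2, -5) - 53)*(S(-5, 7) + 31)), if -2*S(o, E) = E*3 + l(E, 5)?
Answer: -79530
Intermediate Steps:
l(g, Q) = -⅕ - Q*g/5 (l(g, Q) = -(g*Q + 1)/5 = -(Q*g + 1)/5 = -(1 + Q*g)/5 = -⅕ - Q*g/5)
B(G, L) = -G
S(o, E) = ⅒ - E (S(o, E) = -(E*3 + (-⅕ - ⅕*5*E))/2 = -(3*E + (-⅕ - E))/2 = -(-⅕ + 2*E)/2 = ⅒ - E)
(-52 + 112)*((B(2, -5) - 53)*(S(-5, 7) + 31)) = (-52 + 112)*((-1*2 - 53)*((⅒ - 1*7) + 31)) = 60*((-2 - 53)*((⅒ - 7) + 31)) = 60*(-55*(-69/10 + 31)) = 60*(-55*241/10) = 60*(-2651/2) = -79530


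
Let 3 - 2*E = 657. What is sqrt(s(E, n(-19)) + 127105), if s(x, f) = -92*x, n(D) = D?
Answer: sqrt(157189) ≈ 396.47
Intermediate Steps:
E = -327 (E = 3/2 - 1/2*657 = 3/2 - 657/2 = -327)
sqrt(s(E, n(-19)) + 127105) = sqrt(-92*(-327) + 127105) = sqrt(30084 + 127105) = sqrt(157189)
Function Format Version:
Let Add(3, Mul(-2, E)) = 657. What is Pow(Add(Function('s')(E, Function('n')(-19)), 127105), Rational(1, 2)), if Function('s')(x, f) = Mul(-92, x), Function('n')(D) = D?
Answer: Pow(157189, Rational(1, 2)) ≈ 396.47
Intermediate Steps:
E = -327 (E = Add(Rational(3, 2), Mul(Rational(-1, 2), 657)) = Add(Rational(3, 2), Rational(-657, 2)) = -327)
Pow(Add(Function('s')(E, Function('n')(-19)), 127105), Rational(1, 2)) = Pow(Add(Mul(-92, -327), 127105), Rational(1, 2)) = Pow(Add(30084, 127105), Rational(1, 2)) = Pow(157189, Rational(1, 2))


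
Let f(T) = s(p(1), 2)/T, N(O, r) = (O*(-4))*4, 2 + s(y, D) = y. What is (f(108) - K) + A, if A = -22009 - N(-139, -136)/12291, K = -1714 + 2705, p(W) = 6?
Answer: -2544252919/110619 ≈ -23000.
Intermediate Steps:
s(y, D) = -2 + y
N(O, r) = -16*O (N(O, r) = -4*O*4 = -16*O)
K = 991
A = -270514843/12291 (A = -22009 - (-16*(-139))/12291 = -22009 - 2224/12291 = -270514843/12291 ≈ -22009.)
f(T) = 4/T (f(T) = (-2 + 6)/T = 4/T)
(f(108) - K) + A = (4/108 - 1*991) - 270514843/12291 = (4*(1/108) - 991) - 270514843/12291 = (1/27 - 991) - 270514843/12291 = -26756/27 - 270514843/12291 = -2544252919/110619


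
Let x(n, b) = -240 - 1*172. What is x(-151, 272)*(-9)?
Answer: 3708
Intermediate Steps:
x(n, b) = -412 (x(n, b) = -240 - 172 = -412)
x(-151, 272)*(-9) = -412*(-9) = 3708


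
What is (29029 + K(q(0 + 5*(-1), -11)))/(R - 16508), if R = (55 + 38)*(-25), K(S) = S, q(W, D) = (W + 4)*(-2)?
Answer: -29031/18833 ≈ -1.5415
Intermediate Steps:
q(W, D) = -8 - 2*W (q(W, D) = (4 + W)*(-2) = -8 - 2*W)
R = -2325 (R = 93*(-25) = -2325)
(29029 + K(q(0 + 5*(-1), -11)))/(R - 16508) = (29029 + (-8 - 2*(0 + 5*(-1))))/(-2325 - 16508) = (29029 + (-8 - 2*(0 - 5)))/(-18833) = (29029 + (-8 - 2*(-5)))*(-1/18833) = (29029 + (-8 + 10))*(-1/18833) = (29029 + 2)*(-1/18833) = 29031*(-1/18833) = -29031/18833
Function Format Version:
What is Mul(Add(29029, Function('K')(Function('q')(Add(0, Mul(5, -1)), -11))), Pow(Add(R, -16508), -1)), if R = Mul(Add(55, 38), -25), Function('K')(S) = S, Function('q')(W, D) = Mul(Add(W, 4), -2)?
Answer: Rational(-29031, 18833) ≈ -1.5415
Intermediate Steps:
Function('q')(W, D) = Add(-8, Mul(-2, W)) (Function('q')(W, D) = Mul(Add(4, W), -2) = Add(-8, Mul(-2, W)))
R = -2325 (R = Mul(93, -25) = -2325)
Mul(Add(29029, Function('K')(Function('q')(Add(0, Mul(5, -1)), -11))), Pow(Add(R, -16508), -1)) = Mul(Add(29029, Add(-8, Mul(-2, Add(0, Mul(5, -1))))), Pow(Add(-2325, -16508), -1)) = Mul(Add(29029, Add(-8, Mul(-2, Add(0, -5)))), Pow(-18833, -1)) = Mul(Add(29029, Add(-8, Mul(-2, -5))), Rational(-1, 18833)) = Mul(Add(29029, Add(-8, 10)), Rational(-1, 18833)) = Mul(Add(29029, 2), Rational(-1, 18833)) = Mul(29031, Rational(-1, 18833)) = Rational(-29031, 18833)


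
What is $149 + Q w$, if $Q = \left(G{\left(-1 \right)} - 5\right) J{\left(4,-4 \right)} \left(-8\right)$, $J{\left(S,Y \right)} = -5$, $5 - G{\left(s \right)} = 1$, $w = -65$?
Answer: $2749$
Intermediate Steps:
$G{\left(s \right)} = 4$ ($G{\left(s \right)} = 5 - 1 = 4$)
$Q = -40$ ($Q = \left(4 - 5\right) \left(-5\right) \left(-8\right) = \left(-1\right) \left(-5\right) \left(-8\right) = 5 \left(-8\right) = -40$)
$149 + Q w = 149 - -2600 = 149 + 2600 = 2749$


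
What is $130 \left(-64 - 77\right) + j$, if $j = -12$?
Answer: $-18342$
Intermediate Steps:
$130 \left(-64 - 77\right) + j = 130 \left(-64 - 77\right) - 12 = 130 \left(-141\right) - 12 = -18330 - 12 = -18342$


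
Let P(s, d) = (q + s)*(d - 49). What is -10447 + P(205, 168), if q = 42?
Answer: 18946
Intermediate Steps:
P(s, d) = (-49 + d)*(42 + s) (P(s, d) = (42 + s)*(d - 49) = (42 + s)*(-49 + d) = (-49 + d)*(42 + s))
-10447 + P(205, 168) = -10447 + (-2058 - 49*205 + 42*168 + 168*205) = -10447 + (-2058 - 10045 + 7056 + 34440) = -10447 + 29393 = 18946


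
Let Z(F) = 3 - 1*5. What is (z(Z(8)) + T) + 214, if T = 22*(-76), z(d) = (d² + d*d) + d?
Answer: -1452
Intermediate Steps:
Z(F) = -2 (Z(F) = 3 - 5 = -2)
z(d) = d + 2*d² (z(d) = (d² + d²) + d = 2*d² + d = d + 2*d²)
T = -1672
(z(Z(8)) + T) + 214 = (-2*(1 + 2*(-2)) - 1672) + 214 = (-2*(1 - 4) - 1672) + 214 = (-2*(-3) - 1672) + 214 = (6 - 1672) + 214 = -1666 + 214 = -1452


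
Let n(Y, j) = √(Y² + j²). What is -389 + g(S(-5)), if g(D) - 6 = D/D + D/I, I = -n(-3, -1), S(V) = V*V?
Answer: -382 - 5*√10/2 ≈ -389.91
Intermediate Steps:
S(V) = V²
I = -√10 (I = -√((-3)² + (-1)²) = -√(9 + 1) = -√10 ≈ -3.1623)
g(D) = 7 - D*√10/10 (g(D) = 6 + (D/D + D/((-√10))) = 6 + (1 + D*(-√10/10)) = 6 + (1 - D*√10/10) = 7 - D*√10/10)
-389 + g(S(-5)) = -389 + (7 - ⅒*(-5)²*√10) = -389 + (7 - ⅒*25*√10) = -389 + (7 - 5*√10/2) = -382 - 5*√10/2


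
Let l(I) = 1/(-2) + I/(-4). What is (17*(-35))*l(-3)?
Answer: -595/4 ≈ -148.75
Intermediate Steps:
l(I) = -1/2 - I/4 (l(I) = 1*(-1/2) + I*(-1/4) = -1/2 - I/4)
(17*(-35))*l(-3) = (17*(-35))*(-1/2 - 1/4*(-3)) = -595*(-1/2 + 3/4) = -595*1/4 = -595/4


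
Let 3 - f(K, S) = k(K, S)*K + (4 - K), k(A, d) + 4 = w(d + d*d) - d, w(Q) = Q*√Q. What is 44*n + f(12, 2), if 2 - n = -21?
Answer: 1095 - 72*√6 ≈ 918.64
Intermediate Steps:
w(Q) = Q^(3/2)
n = 23 (n = 2 - 1*(-21) = 2 + 21 = 23)
k(A, d) = -4 + (d + d²)^(3/2) - d (k(A, d) = -4 + ((d + d*d)^(3/2) - d) = -4 + ((d + d²)^(3/2) - d) = -4 + (d + d²)^(3/2) - d)
f(K, S) = -1 + K - K*(-4 + (S*(1 + S))^(3/2) - S) (f(K, S) = 3 - ((-4 + (S*(1 + S))^(3/2) - S)*K + (4 - K)) = 3 - (K*(-4 + (S*(1 + S))^(3/2) - S) + (4 - K)) = 3 - (4 - K + K*(-4 + (S*(1 + S))^(3/2) - S)) = 3 + (-4 + K - K*(-4 + (S*(1 + S))^(3/2) - S)) = -1 + K - K*(-4 + (S*(1 + S))^(3/2) - S))
44*n + f(12, 2) = 44*23 + (-1 + 12 + 12*(4 + 2 - (2*(1 + 2))^(3/2))) = 1012 + (-1 + 12 + 12*(4 + 2 - (2*3)^(3/2))) = 1012 + (-1 + 12 + 12*(4 + 2 - 6^(3/2))) = 1012 + (-1 + 12 + 12*(4 + 2 - 6*√6)) = 1012 + (-1 + 12 + 12*(6 - 6*√6)) = 1012 + (-1 + 12 + (72 - 72*√6)) = 1012 + (83 - 72*√6) = 1095 - 72*√6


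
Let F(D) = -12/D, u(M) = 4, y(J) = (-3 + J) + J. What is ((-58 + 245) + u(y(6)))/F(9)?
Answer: -573/4 ≈ -143.25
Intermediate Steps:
y(J) = -3 + 2*J
((-58 + 245) + u(y(6)))/F(9) = ((-58 + 245) + 4)/((-12/9)) = (187 + 4)/((-12*⅑)) = 191/(-4/3) = 191*(-¾) = -573/4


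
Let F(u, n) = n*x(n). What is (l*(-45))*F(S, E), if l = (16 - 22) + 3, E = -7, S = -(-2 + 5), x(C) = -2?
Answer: 1890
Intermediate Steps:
S = -3 (S = -1*3 = -3)
F(u, n) = -2*n (F(u, n) = n*(-2) = -2*n)
l = -3 (l = -6 + 3 = -3)
(l*(-45))*F(S, E) = (-3*(-45))*(-2*(-7)) = 135*14 = 1890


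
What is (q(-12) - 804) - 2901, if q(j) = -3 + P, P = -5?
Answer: -3713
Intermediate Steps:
q(j) = -8 (q(j) = -3 - 5 = -8)
(q(-12) - 804) - 2901 = (-8 - 804) - 2901 = -812 - 2901 = -3713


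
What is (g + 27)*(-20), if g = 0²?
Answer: -540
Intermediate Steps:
g = 0
(g + 27)*(-20) = (0 + 27)*(-20) = 27*(-20) = -540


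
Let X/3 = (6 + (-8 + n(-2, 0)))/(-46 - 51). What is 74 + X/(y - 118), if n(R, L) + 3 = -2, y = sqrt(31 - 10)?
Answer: 99793256/1348591 - 21*sqrt(21)/1348591 ≈ 73.998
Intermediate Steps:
y = sqrt(21) ≈ 4.5826
n(R, L) = -5 (n(R, L) = -3 - 2 = -5)
X = 21/97 (X = 3*((6 + (-8 - 5))/(-46 - 51)) = 3*((6 - 13)/(-97)) = 3*(-7*(-1/97)) = 3*(7/97) = 21/97 ≈ 0.21649)
74 + X/(y - 118) = 74 + 21/(97*(sqrt(21) - 118)) = 74 + 21/(97*(-118 + sqrt(21)))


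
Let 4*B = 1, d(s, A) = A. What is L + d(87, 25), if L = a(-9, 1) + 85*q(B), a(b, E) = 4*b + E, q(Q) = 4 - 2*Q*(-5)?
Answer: 1085/2 ≈ 542.50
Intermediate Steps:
B = ¼ (B = (¼)*1 = ¼ ≈ 0.25000)
q(Q) = 4 + 10*Q
a(b, E) = E + 4*b
L = 1035/2 (L = (1 + 4*(-9)) + 85*(4 + 10*(¼)) = (1 - 36) + 85*(4 + 5/2) = -35 + 85*(13/2) = -35 + 1105/2 = 1035/2 ≈ 517.50)
L + d(87, 25) = 1035/2 + 25 = 1085/2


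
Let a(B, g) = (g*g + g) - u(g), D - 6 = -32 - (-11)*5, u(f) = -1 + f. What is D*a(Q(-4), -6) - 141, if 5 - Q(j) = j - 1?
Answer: 932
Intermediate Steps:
Q(j) = 6 - j (Q(j) = 5 - (j - 1) = 5 - (-1 + j) = 5 + (1 - j) = 6 - j)
D = 29 (D = 6 + (-32 - (-11)*5) = 6 + (-32 - 1*(-55)) = 6 + (-32 + 55) = 6 + 23 = 29)
a(B, g) = 1 + g**2 (a(B, g) = (g*g + g) - (-1 + g) = (g**2 + g) + (1 - g) = (g + g**2) + (1 - g) = 1 + g**2)
D*a(Q(-4), -6) - 141 = 29*(1 + (-6)**2) - 141 = 29*(1 + 36) - 141 = 29*37 - 141 = 1073 - 141 = 932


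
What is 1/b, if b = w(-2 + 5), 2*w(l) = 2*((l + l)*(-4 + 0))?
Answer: -1/24 ≈ -0.041667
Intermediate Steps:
w(l) = -8*l (w(l) = (2*((l + l)*(-4 + 0)))/2 = (2*((2*l)*(-4)))/2 = (2*(-8*l))/2 = (-16*l)/2 = -8*l)
b = -24 (b = -8*(-2 + 5) = -8*3 = -24)
1/b = 1/(-24) = -1/24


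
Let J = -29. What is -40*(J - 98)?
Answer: 5080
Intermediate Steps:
-40*(J - 98) = -40*(-29 - 98) = -40*(-127) = 5080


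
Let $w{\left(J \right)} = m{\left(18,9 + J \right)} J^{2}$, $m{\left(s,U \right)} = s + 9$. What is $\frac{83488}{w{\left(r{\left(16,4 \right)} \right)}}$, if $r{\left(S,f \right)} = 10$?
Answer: $\frac{20872}{675} \approx 30.921$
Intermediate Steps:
$m{\left(s,U \right)} = 9 + s$
$w{\left(J \right)} = 27 J^{2}$ ($w{\left(J \right)} = \left(9 + 18\right) J^{2} = 27 J^{2}$)
$\frac{83488}{w{\left(r{\left(16,4 \right)} \right)}} = \frac{83488}{27 \cdot 10^{2}} = \frac{83488}{27 \cdot 100} = \frac{83488}{2700} = 83488 \cdot \frac{1}{2700} = \frac{20872}{675}$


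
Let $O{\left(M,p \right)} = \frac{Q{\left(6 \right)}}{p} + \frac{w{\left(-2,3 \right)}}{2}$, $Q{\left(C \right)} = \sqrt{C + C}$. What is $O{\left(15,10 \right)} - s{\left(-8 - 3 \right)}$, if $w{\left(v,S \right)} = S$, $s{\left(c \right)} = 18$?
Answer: $- \frac{33}{2} + \frac{\sqrt{3}}{5} \approx -16.154$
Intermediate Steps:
$Q{\left(C \right)} = \sqrt{2} \sqrt{C}$ ($Q{\left(C \right)} = \sqrt{2 C} = \sqrt{2} \sqrt{C}$)
$O{\left(M,p \right)} = \frac{3}{2} + \frac{2 \sqrt{3}}{p}$ ($O{\left(M,p \right)} = \frac{\sqrt{2} \sqrt{6}}{p} + \frac{3}{2} = \frac{2 \sqrt{3}}{p} + 3 \cdot \frac{1}{2} = \frac{2 \sqrt{3}}{p} + \frac{3}{2} = \frac{3}{2} + \frac{2 \sqrt{3}}{p}$)
$O{\left(15,10 \right)} - s{\left(-8 - 3 \right)} = \left(\frac{3}{2} + \frac{2 \sqrt{3}}{10}\right) - 18 = \left(\frac{3}{2} + 2 \sqrt{3} \cdot \frac{1}{10}\right) - 18 = \left(\frac{3}{2} + \frac{\sqrt{3}}{5}\right) - 18 = - \frac{33}{2} + \frac{\sqrt{3}}{5}$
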